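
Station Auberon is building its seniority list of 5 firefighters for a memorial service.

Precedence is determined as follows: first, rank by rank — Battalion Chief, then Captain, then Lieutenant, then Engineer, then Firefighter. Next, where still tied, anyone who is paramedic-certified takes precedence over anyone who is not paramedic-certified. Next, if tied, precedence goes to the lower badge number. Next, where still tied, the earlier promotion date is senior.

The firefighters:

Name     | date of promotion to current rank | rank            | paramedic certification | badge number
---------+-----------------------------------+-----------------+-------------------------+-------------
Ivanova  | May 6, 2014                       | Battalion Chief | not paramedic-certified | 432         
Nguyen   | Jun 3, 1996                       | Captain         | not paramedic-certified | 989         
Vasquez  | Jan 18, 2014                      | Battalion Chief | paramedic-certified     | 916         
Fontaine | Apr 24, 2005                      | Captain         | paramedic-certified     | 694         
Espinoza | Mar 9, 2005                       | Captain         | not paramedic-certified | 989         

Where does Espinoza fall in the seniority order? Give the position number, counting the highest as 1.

By rank: Vasquez and Ivanova (Battalion Chief); then Fontaine, Nguyen and Espinoza (Captain).
Among Vasquez and Ivanova, paramedic-certified before not paramedic-certified: Vasquez (paramedic-certified) before Ivanova (not paramedic-certified).
Among Fontaine, Nguyen and Espinoza, paramedic-certified before not paramedic-certified: Fontaine (paramedic-certified) before Nguyen and Espinoza (not paramedic-certified).
Nguyen and Espinoza both have badge number 989, so the next rule applies.
Among Nguyen and Espinoza, by date of promotion to current rank (earlier first): Nguyen (Jun 3, 1996) before Espinoza (Mar 9, 2005).
Order: Vasquez, Ivanova, Fontaine, Nguyen, Espinoza. So position 5.

5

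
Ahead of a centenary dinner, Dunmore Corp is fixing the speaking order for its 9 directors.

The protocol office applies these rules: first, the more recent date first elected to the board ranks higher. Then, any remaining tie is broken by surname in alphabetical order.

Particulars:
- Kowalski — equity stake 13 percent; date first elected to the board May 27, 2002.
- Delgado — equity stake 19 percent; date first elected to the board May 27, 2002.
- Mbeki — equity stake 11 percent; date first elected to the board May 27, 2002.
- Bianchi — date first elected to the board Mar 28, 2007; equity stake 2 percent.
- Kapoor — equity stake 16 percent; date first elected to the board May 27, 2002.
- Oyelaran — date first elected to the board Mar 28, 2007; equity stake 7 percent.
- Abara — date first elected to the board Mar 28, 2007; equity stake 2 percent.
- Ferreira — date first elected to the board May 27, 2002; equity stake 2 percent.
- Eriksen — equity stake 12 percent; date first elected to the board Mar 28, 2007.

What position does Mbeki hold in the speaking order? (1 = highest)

9

By date first elected to the board (later first): Abara, Bianchi, Eriksen and Oyelaran (each Mar 28, 2007); then Delgado, Ferreira, Kapoor, Kowalski and Mbeki (each May 27, 2002).
Among Abara, Bianchi, Eriksen and Oyelaran, alphabetically by surname: Abara before Bianchi before Eriksen before Oyelaran.
Among Delgado, Ferreira, Kapoor, Kowalski and Mbeki, alphabetically by surname: Delgado before Ferreira before Kapoor before Kowalski before Mbeki.
Order: Abara, Bianchi, Eriksen, Oyelaran, Delgado, Ferreira, Kapoor, Kowalski, Mbeki. So position 9.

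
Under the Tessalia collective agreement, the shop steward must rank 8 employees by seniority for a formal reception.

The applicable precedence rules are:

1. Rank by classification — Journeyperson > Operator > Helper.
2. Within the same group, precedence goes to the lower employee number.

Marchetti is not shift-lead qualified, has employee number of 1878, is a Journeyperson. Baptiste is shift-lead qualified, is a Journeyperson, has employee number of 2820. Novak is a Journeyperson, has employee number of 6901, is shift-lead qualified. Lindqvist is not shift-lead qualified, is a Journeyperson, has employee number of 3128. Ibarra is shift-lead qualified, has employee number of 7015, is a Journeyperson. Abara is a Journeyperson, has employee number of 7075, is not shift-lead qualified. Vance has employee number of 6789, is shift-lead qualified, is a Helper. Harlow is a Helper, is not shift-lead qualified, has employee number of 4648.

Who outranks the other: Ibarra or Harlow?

By classification: Marchetti, Baptiste, Lindqvist, Novak, Ibarra and Abara (Journeyperson); then Harlow and Vance (Helper).
Among Marchetti, Baptiste, Lindqvist, Novak, Ibarra and Abara, by employee number (lower first): Marchetti (1878) before Baptiste (2820) before Lindqvist (3128) before Novak (6901) before Ibarra (7015) before Abara (7075).
Among Harlow and Vance, by employee number (lower first): Harlow (4648) before Vance (6789).
So Ibarra takes precedence.

Ibarra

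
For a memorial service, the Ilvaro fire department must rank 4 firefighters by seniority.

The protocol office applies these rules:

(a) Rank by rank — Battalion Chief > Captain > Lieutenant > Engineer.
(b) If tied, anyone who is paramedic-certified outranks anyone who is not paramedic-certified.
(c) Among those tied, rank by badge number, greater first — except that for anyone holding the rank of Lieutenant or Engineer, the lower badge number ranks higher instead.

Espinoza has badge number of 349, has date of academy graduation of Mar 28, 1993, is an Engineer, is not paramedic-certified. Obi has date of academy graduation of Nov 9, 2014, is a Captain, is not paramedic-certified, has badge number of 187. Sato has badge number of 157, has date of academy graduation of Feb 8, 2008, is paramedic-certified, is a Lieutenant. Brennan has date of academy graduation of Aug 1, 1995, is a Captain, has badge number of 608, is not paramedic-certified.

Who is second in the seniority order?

Obi

By rank: Brennan and Obi (Captain); then Sato (Lieutenant); then Espinoza (Engineer).
Brennan and Obi are each not paramedic-certified, so the next rule applies.
Among Brennan and Obi, by badge number (higher first): Brennan (608) before Obi (187).
Order: Brennan, Obi, Sato, Espinoza.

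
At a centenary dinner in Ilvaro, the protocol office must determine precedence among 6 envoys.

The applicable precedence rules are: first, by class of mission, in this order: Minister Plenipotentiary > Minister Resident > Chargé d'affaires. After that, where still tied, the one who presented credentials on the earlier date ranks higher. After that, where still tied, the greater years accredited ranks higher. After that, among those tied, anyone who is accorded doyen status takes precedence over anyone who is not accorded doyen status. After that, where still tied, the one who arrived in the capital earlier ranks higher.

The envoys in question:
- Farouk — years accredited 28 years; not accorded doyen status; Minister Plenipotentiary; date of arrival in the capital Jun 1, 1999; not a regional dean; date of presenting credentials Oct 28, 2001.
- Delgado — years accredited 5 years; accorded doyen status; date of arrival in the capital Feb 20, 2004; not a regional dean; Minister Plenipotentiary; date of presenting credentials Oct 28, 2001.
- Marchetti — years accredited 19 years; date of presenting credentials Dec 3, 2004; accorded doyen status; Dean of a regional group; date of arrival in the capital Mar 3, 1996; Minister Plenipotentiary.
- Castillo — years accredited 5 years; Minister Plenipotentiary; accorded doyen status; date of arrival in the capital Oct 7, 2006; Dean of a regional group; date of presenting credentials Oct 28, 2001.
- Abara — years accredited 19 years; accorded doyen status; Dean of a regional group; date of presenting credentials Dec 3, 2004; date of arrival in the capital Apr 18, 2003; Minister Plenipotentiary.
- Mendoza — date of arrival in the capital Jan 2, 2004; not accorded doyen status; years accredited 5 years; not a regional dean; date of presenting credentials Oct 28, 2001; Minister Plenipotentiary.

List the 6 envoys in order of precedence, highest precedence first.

By class of mission: Farouk, Delgado, Castillo, Mendoza, Marchetti and Abara (Minister Plenipotentiary).
Among Farouk, Delgado, Castillo, Mendoza, Marchetti and Abara, by date of presenting credentials (earlier first): Farouk, Delgado, Castillo and Mendoza (Oct 28, 2001) before Marchetti and Abara (Dec 3, 2004).
Among Farouk, Delgado, Castillo and Mendoza, by years accredited (higher first): Farouk (28 years) before Delgado, Castillo and Mendoza (5 years).
Among Delgado, Castillo and Mendoza, accorded doyen status before not accorded doyen status: Delgado and Castillo (accorded doyen status) before Mendoza (not accorded doyen status).
Among Delgado and Castillo, by date of arrival in the capital (earlier first): Delgado (Feb 20, 2004) before Castillo (Oct 7, 2006).
Marchetti and Abara both have years accredited 19 years, so the next rule applies.
Marchetti and Abara are each accorded doyen status, so the next rule applies.
Among Marchetti and Abara, by date of arrival in the capital (earlier first): Marchetti (Mar 3, 1996) before Abara (Apr 18, 2003).
Full order: Farouk, Delgado, Castillo, Mendoza, Marchetti, Abara.

Farouk, Delgado, Castillo, Mendoza, Marchetti, Abara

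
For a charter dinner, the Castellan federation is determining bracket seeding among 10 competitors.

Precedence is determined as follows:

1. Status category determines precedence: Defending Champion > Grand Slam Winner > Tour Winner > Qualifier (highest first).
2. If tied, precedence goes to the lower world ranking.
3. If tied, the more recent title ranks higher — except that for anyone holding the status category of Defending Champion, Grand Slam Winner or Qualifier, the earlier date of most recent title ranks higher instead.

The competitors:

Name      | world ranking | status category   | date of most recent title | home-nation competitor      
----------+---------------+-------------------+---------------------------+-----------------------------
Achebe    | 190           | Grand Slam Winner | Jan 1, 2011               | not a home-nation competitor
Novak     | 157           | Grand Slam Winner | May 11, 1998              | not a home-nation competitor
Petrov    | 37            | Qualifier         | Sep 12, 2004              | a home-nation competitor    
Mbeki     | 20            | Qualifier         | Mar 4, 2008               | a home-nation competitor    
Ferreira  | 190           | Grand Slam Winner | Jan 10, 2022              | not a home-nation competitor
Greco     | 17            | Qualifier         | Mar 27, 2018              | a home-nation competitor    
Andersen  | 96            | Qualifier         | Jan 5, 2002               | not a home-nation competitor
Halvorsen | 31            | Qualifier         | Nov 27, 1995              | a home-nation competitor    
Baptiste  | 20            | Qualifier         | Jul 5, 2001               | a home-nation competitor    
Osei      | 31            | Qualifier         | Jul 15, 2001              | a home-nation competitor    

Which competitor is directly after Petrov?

By status category: Novak, Achebe and Ferreira (Grand Slam Winner); then Greco, Baptiste, Mbeki, Halvorsen, Osei, Petrov and Andersen (Qualifier).
Among Novak, Achebe and Ferreira, by world ranking (lower first): Novak (157) before Achebe and Ferreira (190).
Among Achebe and Ferreira, by date of most recent title (earlier first) (reversed rule for this group): Achebe (Jan 1, 2011) before Ferreira (Jan 10, 2022).
Among Greco, Baptiste, Mbeki, Halvorsen, Osei, Petrov and Andersen, by world ranking (lower first): Greco (17) before Baptiste and Mbeki (20) before Halvorsen and Osei (31) before Petrov (37) before Andersen (96).
Among Baptiste and Mbeki, by date of most recent title (earlier first) (reversed rule for this group): Baptiste (Jul 5, 2001) before Mbeki (Mar 4, 2008).
Among Halvorsen and Osei, by date of most recent title (earlier first) (reversed rule for this group): Halvorsen (Nov 27, 1995) before Osei (Jul 15, 2001).
Order: Novak, Achebe, Ferreira, Greco, Baptiste, Mbeki, Halvorsen, Osei, Petrov, Andersen.

Andersen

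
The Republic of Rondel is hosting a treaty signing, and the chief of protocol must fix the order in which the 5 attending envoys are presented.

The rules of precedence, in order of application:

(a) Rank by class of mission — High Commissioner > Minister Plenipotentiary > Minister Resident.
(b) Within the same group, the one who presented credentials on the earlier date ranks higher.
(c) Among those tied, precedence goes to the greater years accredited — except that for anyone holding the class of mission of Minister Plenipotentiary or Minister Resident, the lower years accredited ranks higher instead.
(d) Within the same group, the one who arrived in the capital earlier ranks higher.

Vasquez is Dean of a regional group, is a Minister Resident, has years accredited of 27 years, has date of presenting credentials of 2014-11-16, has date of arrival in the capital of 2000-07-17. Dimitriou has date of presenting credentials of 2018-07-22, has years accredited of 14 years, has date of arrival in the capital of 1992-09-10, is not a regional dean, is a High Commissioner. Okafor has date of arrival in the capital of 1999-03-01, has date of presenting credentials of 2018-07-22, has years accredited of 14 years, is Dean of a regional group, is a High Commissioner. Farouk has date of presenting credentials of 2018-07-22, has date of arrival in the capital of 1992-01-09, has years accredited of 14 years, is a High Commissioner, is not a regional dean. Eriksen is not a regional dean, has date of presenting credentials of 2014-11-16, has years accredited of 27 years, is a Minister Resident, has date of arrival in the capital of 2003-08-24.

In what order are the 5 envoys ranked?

Farouk, Dimitriou, Okafor, Vasquez, Eriksen

By class of mission: Farouk, Dimitriou and Okafor (High Commissioner); then Vasquez and Eriksen (Minister Resident).
Farouk, Dimitriou and Okafor all have date of presenting credentials 2018-07-22, so the next rule applies.
Farouk, Dimitriou and Okafor all have years accredited 14 years, so the next rule applies.
Among Farouk, Dimitriou and Okafor, by date of arrival in the capital (earlier first): Farouk (1992-01-09) before Dimitriou (1992-09-10) before Okafor (1999-03-01).
Vasquez and Eriksen both have date of presenting credentials 2014-11-16, so the next rule applies.
Vasquez and Eriksen both have years accredited 27 years, so the next rule applies.
Among Vasquez and Eriksen, by date of arrival in the capital (earlier first): Vasquez (2000-07-17) before Eriksen (2003-08-24).
Full order: Farouk, Dimitriou, Okafor, Vasquez, Eriksen.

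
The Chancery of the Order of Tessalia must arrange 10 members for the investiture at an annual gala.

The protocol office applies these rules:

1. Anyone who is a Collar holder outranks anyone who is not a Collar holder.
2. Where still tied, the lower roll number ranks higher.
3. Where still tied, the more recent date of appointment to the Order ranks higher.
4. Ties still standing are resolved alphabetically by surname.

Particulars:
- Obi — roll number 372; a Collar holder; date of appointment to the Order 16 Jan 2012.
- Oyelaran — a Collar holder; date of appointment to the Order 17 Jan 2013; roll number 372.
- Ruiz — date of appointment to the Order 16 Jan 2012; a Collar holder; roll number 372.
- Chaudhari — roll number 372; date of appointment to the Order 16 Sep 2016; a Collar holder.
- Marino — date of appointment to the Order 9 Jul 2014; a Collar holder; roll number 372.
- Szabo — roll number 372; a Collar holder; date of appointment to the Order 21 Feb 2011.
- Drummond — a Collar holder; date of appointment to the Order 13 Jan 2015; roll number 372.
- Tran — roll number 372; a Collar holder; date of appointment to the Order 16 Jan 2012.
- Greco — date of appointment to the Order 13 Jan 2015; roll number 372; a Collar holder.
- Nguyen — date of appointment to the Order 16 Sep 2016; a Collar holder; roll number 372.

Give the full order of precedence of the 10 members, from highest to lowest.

Chaudhari, Nguyen, Drummond, Greco, Marino, Oyelaran, Obi, Ruiz, Tran, Szabo

By the first rule: Chaudhari, Nguyen, Drummond, Greco, Marino, Oyelaran, Obi, Ruiz, Tran and Szabo (each a Collar holder).
Chaudhari, Nguyen, Drummond, Greco, Marino, Oyelaran, Obi, Ruiz, Tran and Szabo all have roll number 372, so the next rule applies.
Among Chaudhari, Nguyen, Drummond, Greco, Marino, Oyelaran, Obi, Ruiz, Tran and Szabo, by date of appointment to the Order (later first): Chaudhari and Nguyen (16 Sep 2016) before Drummond and Greco (13 Jan 2015) before Marino (9 Jul 2014) before Oyelaran (17 Jan 2013) before Obi, Ruiz and Tran (16 Jan 2012) before Szabo (21 Feb 2011).
Among Chaudhari and Nguyen, alphabetically by surname: Chaudhari before Nguyen.
Among Drummond and Greco, alphabetically by surname: Drummond before Greco.
Among Obi, Ruiz and Tran, alphabetically by surname: Obi before Ruiz before Tran.
Full order: Chaudhari, Nguyen, Drummond, Greco, Marino, Oyelaran, Obi, Ruiz, Tran, Szabo.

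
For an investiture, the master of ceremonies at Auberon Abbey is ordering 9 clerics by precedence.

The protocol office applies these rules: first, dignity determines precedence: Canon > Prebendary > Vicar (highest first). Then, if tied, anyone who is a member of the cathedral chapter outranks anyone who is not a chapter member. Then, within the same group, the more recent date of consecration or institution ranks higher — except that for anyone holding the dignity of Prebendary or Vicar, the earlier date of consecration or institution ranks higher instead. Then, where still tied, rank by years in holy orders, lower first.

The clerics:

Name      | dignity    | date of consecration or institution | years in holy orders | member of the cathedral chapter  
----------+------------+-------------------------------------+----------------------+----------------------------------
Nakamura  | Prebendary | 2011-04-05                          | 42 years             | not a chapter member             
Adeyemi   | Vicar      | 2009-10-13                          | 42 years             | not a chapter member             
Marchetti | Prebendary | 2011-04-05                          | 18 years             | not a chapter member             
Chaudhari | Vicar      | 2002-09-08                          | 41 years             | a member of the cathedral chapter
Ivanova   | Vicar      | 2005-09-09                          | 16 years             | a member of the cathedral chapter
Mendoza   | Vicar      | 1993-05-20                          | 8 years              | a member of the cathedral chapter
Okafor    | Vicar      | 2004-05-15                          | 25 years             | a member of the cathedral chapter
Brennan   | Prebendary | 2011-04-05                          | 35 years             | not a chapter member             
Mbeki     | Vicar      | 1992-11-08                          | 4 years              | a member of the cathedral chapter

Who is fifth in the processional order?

Mendoza

By dignity: Marchetti, Brennan and Nakamura (Prebendary); then Mbeki, Mendoza, Chaudhari, Okafor, Ivanova and Adeyemi (Vicar).
Marchetti, Brennan and Nakamura are each not a chapter member, so the next rule applies.
Marchetti, Brennan and Nakamura all have date of consecration or institution 2011-04-05, so the next rule applies.
Among Marchetti, Brennan and Nakamura, by years in holy orders (lower first): Marchetti (18 years) before Brennan (35 years) before Nakamura (42 years).
Among Mbeki, Mendoza, Chaudhari, Okafor, Ivanova and Adeyemi, a member of the cathedral chapter before not a chapter member: Mbeki, Mendoza, Chaudhari, Okafor and Ivanova (a member of the cathedral chapter) before Adeyemi (not a chapter member).
Among Mbeki, Mendoza, Chaudhari, Okafor and Ivanova, by date of consecration or institution (earlier first) (reversed rule for this group): Mbeki (1992-11-08) before Mendoza (1993-05-20) before Chaudhari (2002-09-08) before Okafor (2004-05-15) before Ivanova (2005-09-09).
Order: Marchetti, Brennan, Nakamura, Mbeki, Mendoza, Chaudhari, Okafor, Ivanova, Adeyemi.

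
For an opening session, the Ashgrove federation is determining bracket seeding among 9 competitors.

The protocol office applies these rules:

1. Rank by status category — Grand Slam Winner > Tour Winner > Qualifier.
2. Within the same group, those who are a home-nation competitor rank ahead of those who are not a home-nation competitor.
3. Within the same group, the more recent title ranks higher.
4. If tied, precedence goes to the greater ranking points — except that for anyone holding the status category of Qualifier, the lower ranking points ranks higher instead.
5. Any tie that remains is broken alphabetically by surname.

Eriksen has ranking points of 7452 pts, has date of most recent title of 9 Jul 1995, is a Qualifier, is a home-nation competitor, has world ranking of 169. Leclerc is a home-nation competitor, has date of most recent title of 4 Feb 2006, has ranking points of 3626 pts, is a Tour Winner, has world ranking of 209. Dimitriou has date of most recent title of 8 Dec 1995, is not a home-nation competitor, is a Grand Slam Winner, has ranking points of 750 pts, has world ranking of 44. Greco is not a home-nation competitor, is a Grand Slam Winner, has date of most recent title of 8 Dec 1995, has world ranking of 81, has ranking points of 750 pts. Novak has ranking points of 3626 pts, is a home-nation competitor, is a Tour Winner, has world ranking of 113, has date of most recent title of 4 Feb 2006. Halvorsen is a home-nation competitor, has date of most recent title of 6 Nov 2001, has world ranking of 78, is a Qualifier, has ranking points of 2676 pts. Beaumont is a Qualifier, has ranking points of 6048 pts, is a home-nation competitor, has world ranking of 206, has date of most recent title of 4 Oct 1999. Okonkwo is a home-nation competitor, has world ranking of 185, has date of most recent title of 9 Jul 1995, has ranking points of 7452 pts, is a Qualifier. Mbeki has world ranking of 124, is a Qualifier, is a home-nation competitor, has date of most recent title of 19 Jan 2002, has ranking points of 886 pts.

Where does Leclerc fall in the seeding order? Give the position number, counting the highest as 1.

By status category: Dimitriou and Greco (Grand Slam Winner); then Leclerc and Novak (Tour Winner); then Mbeki, Halvorsen, Beaumont, Eriksen and Okonkwo (Qualifier).
Dimitriou and Greco are each not a home-nation competitor, so the next rule applies.
Dimitriou and Greco both have date of most recent title 8 Dec 1995, so the next rule applies.
Dimitriou and Greco both have ranking points 750 pts, so the next rule applies.
Among Dimitriou and Greco, alphabetically by surname: Dimitriou before Greco.
Leclerc and Novak are each a home-nation competitor, so the next rule applies.
Leclerc and Novak both have date of most recent title 4 Feb 2006, so the next rule applies.
Leclerc and Novak both have ranking points 3626 pts, so the next rule applies.
Among Leclerc and Novak, alphabetically by surname: Leclerc before Novak.
Mbeki, Halvorsen, Beaumont, Eriksen and Okonkwo are each a home-nation competitor, so the next rule applies.
Among Mbeki, Halvorsen, Beaumont, Eriksen and Okonkwo, by date of most recent title (later first): Mbeki (19 Jan 2002) before Halvorsen (6 Nov 2001) before Beaumont (4 Oct 1999) before Eriksen and Okonkwo (9 Jul 1995).
Eriksen and Okonkwo both have ranking points 7452 pts, so the next rule applies.
Among Eriksen and Okonkwo, alphabetically by surname: Eriksen before Okonkwo.
Order: Dimitriou, Greco, Leclerc, Novak, Mbeki, Halvorsen, Beaumont, Eriksen, Okonkwo. So position 3.

3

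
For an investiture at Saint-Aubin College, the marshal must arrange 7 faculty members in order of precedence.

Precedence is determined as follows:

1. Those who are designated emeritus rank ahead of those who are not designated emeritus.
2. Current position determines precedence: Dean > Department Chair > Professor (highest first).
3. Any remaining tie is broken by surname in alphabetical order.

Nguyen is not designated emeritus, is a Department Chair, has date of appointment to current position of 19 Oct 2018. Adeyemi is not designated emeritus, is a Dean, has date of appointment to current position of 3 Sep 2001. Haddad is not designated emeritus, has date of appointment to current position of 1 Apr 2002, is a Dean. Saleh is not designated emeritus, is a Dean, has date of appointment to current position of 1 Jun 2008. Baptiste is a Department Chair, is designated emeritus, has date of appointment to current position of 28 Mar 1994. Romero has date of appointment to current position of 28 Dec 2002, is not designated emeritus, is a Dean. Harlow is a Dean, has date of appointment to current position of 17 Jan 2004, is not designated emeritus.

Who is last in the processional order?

By the first rule: Baptiste (designated emeritus); then Adeyemi, Haddad, Harlow, Romero, Saleh and Nguyen (each not designated emeritus).
Among Adeyemi, Haddad, Harlow, Romero, Saleh and Nguyen, by current position: Adeyemi, Haddad, Harlow, Romero and Saleh (Dean) before Nguyen (Department Chair).
Among Adeyemi, Haddad, Harlow, Romero and Saleh, alphabetically by surname: Adeyemi before Haddad before Harlow before Romero before Saleh.
Order: Baptiste, Adeyemi, Haddad, Harlow, Romero, Saleh, Nguyen.

Nguyen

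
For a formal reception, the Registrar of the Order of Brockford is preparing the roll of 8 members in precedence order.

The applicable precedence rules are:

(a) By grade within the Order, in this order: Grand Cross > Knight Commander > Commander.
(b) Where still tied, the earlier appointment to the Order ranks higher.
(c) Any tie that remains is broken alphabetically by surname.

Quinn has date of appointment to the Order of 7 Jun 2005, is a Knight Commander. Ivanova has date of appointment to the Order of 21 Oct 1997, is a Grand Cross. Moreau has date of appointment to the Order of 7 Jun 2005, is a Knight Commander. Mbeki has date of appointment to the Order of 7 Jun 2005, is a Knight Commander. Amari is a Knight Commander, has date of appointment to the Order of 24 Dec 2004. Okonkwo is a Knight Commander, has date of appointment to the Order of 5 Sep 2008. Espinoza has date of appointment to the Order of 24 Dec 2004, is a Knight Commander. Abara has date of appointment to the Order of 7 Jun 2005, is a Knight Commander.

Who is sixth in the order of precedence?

By grade within the Order: Ivanova (Grand Cross); then Amari, Espinoza, Abara, Mbeki, Moreau, Quinn and Okonkwo (Knight Commander).
Among Amari, Espinoza, Abara, Mbeki, Moreau, Quinn and Okonkwo, by date of appointment to the Order (earlier first): Amari and Espinoza (24 Dec 2004) before Abara, Mbeki, Moreau and Quinn (7 Jun 2005) before Okonkwo (5 Sep 2008).
Among Amari and Espinoza, alphabetically by surname: Amari before Espinoza.
Among Abara, Mbeki, Moreau and Quinn, alphabetically by surname: Abara before Mbeki before Moreau before Quinn.
Order: Ivanova, Amari, Espinoza, Abara, Mbeki, Moreau, Quinn, Okonkwo.

Moreau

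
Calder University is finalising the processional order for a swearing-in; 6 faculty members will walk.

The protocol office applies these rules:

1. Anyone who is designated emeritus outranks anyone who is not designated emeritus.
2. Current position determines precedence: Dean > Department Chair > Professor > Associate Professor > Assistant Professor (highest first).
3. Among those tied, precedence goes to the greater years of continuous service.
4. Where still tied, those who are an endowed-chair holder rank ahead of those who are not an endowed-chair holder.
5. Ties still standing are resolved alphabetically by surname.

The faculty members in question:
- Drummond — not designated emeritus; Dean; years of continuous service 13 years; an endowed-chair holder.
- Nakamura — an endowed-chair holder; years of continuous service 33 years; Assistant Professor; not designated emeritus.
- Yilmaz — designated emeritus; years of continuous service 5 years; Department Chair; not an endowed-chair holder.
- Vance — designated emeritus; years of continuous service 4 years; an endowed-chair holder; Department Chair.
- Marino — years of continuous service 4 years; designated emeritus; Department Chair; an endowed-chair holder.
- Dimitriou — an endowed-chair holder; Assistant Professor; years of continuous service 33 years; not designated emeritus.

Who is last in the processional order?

By the first rule: Yilmaz, Marino and Vance (each designated emeritus); then Drummond, Dimitriou and Nakamura (each not designated emeritus).
Yilmaz, Marino and Vance are each Department Chair, so the next rule applies.
Among Yilmaz, Marino and Vance, by years of continuous service (higher first): Yilmaz (5 years) before Marino and Vance (4 years).
Marino and Vance are each an endowed-chair holder, so the next rule applies.
Among Marino and Vance, alphabetically by surname: Marino before Vance.
Among Drummond, Dimitriou and Nakamura, by current position: Drummond (Dean) before Dimitriou and Nakamura (Assistant Professor).
Dimitriou and Nakamura both have years of continuous service 33 years, so the next rule applies.
Dimitriou and Nakamura are each an endowed-chair holder, so the next rule applies.
Among Dimitriou and Nakamura, alphabetically by surname: Dimitriou before Nakamura.
Order: Yilmaz, Marino, Vance, Drummond, Dimitriou, Nakamura.

Nakamura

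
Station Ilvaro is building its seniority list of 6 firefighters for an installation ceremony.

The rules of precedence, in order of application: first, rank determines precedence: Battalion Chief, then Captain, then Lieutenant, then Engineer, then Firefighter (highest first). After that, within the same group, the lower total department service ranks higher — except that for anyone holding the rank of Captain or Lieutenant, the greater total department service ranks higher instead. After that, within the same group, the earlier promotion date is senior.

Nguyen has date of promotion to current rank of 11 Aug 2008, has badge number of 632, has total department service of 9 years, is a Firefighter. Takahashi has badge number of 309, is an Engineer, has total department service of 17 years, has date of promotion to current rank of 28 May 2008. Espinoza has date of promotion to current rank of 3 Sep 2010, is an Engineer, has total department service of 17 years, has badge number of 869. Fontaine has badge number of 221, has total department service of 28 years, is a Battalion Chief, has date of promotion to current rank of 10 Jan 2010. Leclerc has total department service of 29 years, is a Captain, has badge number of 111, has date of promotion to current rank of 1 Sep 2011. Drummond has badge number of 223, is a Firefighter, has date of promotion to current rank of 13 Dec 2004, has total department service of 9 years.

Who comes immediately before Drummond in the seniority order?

By rank: Fontaine (Battalion Chief); then Leclerc (Captain); then Takahashi and Espinoza (Engineer); then Drummond and Nguyen (Firefighter).
Takahashi and Espinoza both have total department service 17 years, so the next rule applies.
Among Takahashi and Espinoza, by date of promotion to current rank (earlier first): Takahashi (28 May 2008) before Espinoza (3 Sep 2010).
Drummond and Nguyen both have total department service 9 years, so the next rule applies.
Among Drummond and Nguyen, by date of promotion to current rank (earlier first): Drummond (13 Dec 2004) before Nguyen (11 Aug 2008).
Order: Fontaine, Leclerc, Takahashi, Espinoza, Drummond, Nguyen.

Espinoza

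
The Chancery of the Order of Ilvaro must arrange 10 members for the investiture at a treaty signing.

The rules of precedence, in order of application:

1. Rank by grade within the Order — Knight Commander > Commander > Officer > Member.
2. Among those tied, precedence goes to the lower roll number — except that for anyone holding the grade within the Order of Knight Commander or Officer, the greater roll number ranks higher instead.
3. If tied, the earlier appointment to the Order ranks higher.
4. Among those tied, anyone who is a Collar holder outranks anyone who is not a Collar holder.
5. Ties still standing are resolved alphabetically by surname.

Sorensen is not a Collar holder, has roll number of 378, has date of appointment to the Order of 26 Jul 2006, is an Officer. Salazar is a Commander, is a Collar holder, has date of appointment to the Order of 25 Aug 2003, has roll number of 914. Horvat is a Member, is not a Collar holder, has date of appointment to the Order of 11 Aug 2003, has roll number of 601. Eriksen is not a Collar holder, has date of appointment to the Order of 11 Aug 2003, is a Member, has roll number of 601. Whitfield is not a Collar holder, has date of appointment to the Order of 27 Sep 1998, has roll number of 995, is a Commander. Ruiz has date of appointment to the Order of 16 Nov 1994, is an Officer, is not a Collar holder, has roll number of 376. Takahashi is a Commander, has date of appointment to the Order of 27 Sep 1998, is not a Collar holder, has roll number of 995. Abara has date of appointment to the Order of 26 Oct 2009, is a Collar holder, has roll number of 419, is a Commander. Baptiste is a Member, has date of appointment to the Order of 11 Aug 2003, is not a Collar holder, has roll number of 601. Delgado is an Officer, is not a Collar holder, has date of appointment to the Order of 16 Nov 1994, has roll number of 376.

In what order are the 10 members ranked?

Abara, Salazar, Takahashi, Whitfield, Sorensen, Delgado, Ruiz, Baptiste, Eriksen, Horvat

By grade within the Order: Abara, Salazar, Takahashi and Whitfield (Commander); then Sorensen, Delgado and Ruiz (Officer); then Baptiste, Eriksen and Horvat (Member).
Among Abara, Salazar, Takahashi and Whitfield, by roll number (lower first): Abara (419) before Salazar (914) before Takahashi and Whitfield (995).
Takahashi and Whitfield both have date of appointment to the Order 27 Sep 1998, so the next rule applies.
Takahashi and Whitfield are each not a Collar holder, so the next rule applies.
Among Takahashi and Whitfield, alphabetically by surname: Takahashi before Whitfield.
Among Sorensen, Delgado and Ruiz, by roll number (higher first) (reversed rule for this group): Sorensen (378) before Delgado and Ruiz (376).
Delgado and Ruiz both have date of appointment to the Order 16 Nov 1994, so the next rule applies.
Delgado and Ruiz are each not a Collar holder, so the next rule applies.
Among Delgado and Ruiz, alphabetically by surname: Delgado before Ruiz.
Baptiste, Eriksen and Horvat all have roll number 601, so the next rule applies.
Baptiste, Eriksen and Horvat all have date of appointment to the Order 11 Aug 2003, so the next rule applies.
Baptiste, Eriksen and Horvat are each not a Collar holder, so the next rule applies.
Among Baptiste, Eriksen and Horvat, alphabetically by surname: Baptiste before Eriksen before Horvat.
Full order: Abara, Salazar, Takahashi, Whitfield, Sorensen, Delgado, Ruiz, Baptiste, Eriksen, Horvat.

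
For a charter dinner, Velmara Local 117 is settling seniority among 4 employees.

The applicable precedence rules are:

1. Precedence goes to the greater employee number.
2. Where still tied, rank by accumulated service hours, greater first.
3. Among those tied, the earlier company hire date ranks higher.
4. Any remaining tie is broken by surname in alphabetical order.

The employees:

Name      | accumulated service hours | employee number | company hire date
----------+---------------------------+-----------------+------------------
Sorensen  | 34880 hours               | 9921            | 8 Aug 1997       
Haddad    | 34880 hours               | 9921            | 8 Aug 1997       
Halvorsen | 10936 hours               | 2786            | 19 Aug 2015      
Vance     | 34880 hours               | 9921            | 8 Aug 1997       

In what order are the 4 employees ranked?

By employee number (higher first): Haddad, Sorensen and Vance (each 9921); then Halvorsen (2786).
Haddad, Sorensen and Vance all have accumulated service hours 34880 hours, so the next rule applies.
Haddad, Sorensen and Vance all have company hire date 8 Aug 1997, so the next rule applies.
Among Haddad, Sorensen and Vance, alphabetically by surname: Haddad before Sorensen before Vance.
Full order: Haddad, Sorensen, Vance, Halvorsen.

Haddad, Sorensen, Vance, Halvorsen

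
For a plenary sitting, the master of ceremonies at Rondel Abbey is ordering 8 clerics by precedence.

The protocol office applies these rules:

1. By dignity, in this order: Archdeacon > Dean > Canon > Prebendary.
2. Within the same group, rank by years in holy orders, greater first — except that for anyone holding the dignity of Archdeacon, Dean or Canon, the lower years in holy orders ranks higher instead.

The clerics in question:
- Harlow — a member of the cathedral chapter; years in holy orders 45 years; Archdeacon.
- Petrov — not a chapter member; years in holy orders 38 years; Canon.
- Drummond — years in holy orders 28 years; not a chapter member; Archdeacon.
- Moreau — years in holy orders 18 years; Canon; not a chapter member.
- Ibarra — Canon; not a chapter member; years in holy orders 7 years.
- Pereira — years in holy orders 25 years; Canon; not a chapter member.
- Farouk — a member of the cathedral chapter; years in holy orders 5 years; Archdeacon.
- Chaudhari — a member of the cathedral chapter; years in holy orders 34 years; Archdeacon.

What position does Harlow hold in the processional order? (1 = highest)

By dignity: Farouk, Drummond, Chaudhari and Harlow (Archdeacon); then Ibarra, Moreau, Pereira and Petrov (Canon).
Among Farouk, Drummond, Chaudhari and Harlow, by years in holy orders (lower first) (reversed rule for this group): Farouk (5 years) before Drummond (28 years) before Chaudhari (34 years) before Harlow (45 years).
Among Ibarra, Moreau, Pereira and Petrov, by years in holy orders (lower first) (reversed rule for this group): Ibarra (7 years) before Moreau (18 years) before Pereira (25 years) before Petrov (38 years).
Order: Farouk, Drummond, Chaudhari, Harlow, Ibarra, Moreau, Pereira, Petrov. So position 4.

4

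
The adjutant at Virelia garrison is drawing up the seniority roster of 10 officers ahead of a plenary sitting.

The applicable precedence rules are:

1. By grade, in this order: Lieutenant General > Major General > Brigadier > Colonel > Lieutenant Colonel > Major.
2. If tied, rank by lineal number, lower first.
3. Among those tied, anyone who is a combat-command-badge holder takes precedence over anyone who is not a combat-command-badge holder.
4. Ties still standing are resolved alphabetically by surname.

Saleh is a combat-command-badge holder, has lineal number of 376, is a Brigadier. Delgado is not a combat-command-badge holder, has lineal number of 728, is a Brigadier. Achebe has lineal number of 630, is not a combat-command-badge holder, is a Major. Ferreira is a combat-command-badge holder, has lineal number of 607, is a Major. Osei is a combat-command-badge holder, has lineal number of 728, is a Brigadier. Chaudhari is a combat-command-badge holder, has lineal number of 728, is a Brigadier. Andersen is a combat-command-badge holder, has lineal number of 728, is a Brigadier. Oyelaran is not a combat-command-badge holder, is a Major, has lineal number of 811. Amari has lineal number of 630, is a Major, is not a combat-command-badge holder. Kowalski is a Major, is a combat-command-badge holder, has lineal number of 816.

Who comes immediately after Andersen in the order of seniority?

By grade: Saleh, Andersen, Chaudhari, Osei and Delgado (Brigadier); then Ferreira, Achebe, Amari, Oyelaran and Kowalski (Major).
Among Saleh, Andersen, Chaudhari, Osei and Delgado, by lineal number (lower first): Saleh (376) before Andersen, Chaudhari, Osei and Delgado (728).
Among Andersen, Chaudhari, Osei and Delgado, a combat-command-badge holder before not a combat-command-badge holder: Andersen, Chaudhari and Osei (a combat-command-badge holder) before Delgado (not a combat-command-badge holder).
Among Andersen, Chaudhari and Osei, alphabetically by surname: Andersen before Chaudhari before Osei.
Among Ferreira, Achebe, Amari, Oyelaran and Kowalski, by lineal number (lower first): Ferreira (607) before Achebe and Amari (630) before Oyelaran (811) before Kowalski (816).
Achebe and Amari are each not a combat-command-badge holder, so the next rule applies.
Among Achebe and Amari, alphabetically by surname: Achebe before Amari.
Order: Saleh, Andersen, Chaudhari, Osei, Delgado, Ferreira, Achebe, Amari, Oyelaran, Kowalski.

Chaudhari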